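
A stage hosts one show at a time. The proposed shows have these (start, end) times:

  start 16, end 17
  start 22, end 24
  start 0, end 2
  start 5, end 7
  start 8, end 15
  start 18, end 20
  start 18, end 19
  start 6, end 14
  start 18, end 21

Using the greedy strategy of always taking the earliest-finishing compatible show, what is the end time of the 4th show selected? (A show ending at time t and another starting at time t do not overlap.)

By end time: (0,2), (5,7), (6,14), (8,15), (16,17), (18,19), (18,20), (18,21), (22,24).
Pick (0,2); next start ≥ 2 → (5,7); next start ≥ 7 → (8,15); next start ≥ 15 → (16,17); next start ≥ 17 → (18,19); next start ≥ 19 → (22,24).
Selected: (0,2) (5,7) (8,15) (16,17) (18,19) (22,24)

17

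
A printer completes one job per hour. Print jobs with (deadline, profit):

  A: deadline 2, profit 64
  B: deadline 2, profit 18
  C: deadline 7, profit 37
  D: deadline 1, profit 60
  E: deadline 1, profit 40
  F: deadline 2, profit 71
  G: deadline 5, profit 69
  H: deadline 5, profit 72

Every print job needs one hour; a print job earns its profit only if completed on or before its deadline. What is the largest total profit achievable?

Take jobs in profit order; each goes to the latest open slot no later than its deadline.
By profit: H(d5,72), F(d2,71), G(d5,69), A(d2,64), D(d1,60), E(d1,40), C(d7,37), B(d2,18)
H→slot 5; F→slot 2; G→slot 4; A→slot 1; D skipped; E skipped; C→slot 7; B skipped.
Profit = 64 + 71 + 69 + 72 + 37 = 313

313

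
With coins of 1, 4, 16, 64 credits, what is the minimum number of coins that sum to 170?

8

170 = 2×64 + 2×16 + 2×4 + 2×1
Total coins = 2 + 2 + 2 + 2 = 8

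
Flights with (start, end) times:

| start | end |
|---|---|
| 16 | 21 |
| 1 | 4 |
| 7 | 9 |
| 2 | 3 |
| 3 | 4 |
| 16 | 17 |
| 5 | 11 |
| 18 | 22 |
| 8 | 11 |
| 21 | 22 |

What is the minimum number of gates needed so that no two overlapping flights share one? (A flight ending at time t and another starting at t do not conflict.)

3

starts: [1, 2, 3, 5, 7, 8, 16, 16, 18, 21]
ends:   [3, 4, 4, 9, 11, 11, 17, 21, 22, 22]
s1→1 s2→2 e3→1 s3→2 e4→1 e4→0 s5→1 s7→2 s8→3  — peak 3.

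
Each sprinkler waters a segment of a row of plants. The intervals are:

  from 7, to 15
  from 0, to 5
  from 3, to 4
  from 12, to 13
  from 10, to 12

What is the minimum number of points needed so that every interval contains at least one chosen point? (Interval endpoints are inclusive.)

Process intervals by earliest right end; each time one isn't hit yet, stab at its right endpoint.
Sorted: [3,4] [0,5] [10,12] [12,13] [7,15]
{[3,4],[0,5]} hit by 4; {[10,12],[12,13],[7,15]} hit by 12.
Points: 4, 12 (2 total).

2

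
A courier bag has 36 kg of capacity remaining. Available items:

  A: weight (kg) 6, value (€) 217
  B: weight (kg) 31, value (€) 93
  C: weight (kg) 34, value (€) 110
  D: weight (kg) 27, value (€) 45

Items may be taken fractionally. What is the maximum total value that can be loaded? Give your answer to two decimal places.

314.06

Greedy by value/weight ratio, highest first.
Ratios (sorted): A 36.17, C 3.24, B 3.00, D 1.67
take A (6 @ 217); take 30/34 of C → 97.06. Capacity used 36/36.
Total value = 314.06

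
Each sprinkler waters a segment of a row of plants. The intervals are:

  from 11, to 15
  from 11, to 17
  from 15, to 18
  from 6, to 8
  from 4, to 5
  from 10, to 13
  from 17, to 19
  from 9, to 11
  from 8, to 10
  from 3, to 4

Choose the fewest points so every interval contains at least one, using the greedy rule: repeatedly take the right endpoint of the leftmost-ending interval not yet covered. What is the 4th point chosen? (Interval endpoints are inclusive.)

Sort by right endpoint; whenever an interval is uncovered, place a point at its right end.
By right end: [3,4]  [4,5]  [6,8]  [8,10]  [9,11]  [10,13]  [11,15]  [11,17]  [15,18]  [17,19]
[3,4] uncovered → point at 4; [6,8] uncovered → point at 8; [9,11] uncovered → point at 11; [15,18] uncovered → point at 18.
Points: 4, 8, 11, 18 (4 total).

18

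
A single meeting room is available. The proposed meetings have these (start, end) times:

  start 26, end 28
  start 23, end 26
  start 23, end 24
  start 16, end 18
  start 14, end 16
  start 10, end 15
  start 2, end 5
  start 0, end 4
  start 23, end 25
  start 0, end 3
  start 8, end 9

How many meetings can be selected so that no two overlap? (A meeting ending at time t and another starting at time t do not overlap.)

6

By end time: (0,3), (0,4), (2,5), (8,9), (10,15), (14,16), (16,18), (23,24), (23,25), (23,26), (26,28).
Pick (0,3); next start ≥ 3 → (8,9); next start ≥ 9 → (10,15); next start ≥ 15 → (16,18); next start ≥ 18 → (23,24); next start ≥ 24 → (26,28).
Selected 6 meetings.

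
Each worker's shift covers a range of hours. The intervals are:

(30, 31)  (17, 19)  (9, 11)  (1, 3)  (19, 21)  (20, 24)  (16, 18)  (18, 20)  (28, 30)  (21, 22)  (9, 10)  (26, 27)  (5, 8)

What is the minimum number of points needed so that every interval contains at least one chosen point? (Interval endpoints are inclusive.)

7

Sorted: [1,3] [5,8] [9,10] [9,11] [16,18] [17,19] [18,20] [19,21] [21,22] [20,24] [26,27] [28,30] [30,31]
{[1,3]} hit by 3; {[5,8]} hit by 8; {[9,10],[9,11]} hit by 10; {[16,18],[17,19],[18,20]} hit by 18; {[19,21],[21,22],[20,24]} hit by 21; {[26,27]} hit by 27; {[28,30],[30,31]} hit by 30.
Points: 3, 8, 10, 18, 21, 27, 30 (7 total).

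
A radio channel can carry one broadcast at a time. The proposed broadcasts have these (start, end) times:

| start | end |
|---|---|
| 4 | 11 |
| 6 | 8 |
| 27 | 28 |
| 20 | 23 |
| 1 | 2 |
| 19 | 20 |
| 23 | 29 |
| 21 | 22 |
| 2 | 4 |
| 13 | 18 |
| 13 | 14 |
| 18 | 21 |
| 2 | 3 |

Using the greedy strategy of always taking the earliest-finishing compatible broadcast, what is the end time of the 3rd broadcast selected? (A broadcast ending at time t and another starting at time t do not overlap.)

Sorted by end: (1,2)  (2,3)  (2,4)  (6,8)  (4,11)  (13,14)  (13,18)  (19,20)  (18,21)  (21,22)  (20,23)  (27,28)  (23,29)
take (1,2); take (2,3); skip (2,4); take (6,8); skip (4,11); take (13,14); skip (13,18); take (19,20); skip (18,21); take (21,22); take (27,28).
Selected: (1,2) (2,3) (6,8) (13,14) (19,20) (21,22) (27,28)

8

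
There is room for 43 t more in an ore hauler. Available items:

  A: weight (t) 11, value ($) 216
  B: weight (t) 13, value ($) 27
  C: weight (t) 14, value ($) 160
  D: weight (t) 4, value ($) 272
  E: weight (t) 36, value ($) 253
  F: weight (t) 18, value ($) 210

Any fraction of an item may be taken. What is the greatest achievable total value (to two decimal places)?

812.29

Greedy by value/weight ratio, highest first.
Order: D (272/4=68.00) > A (216/11=19.64) > F (210/18=11.67) > C (160/14=11.43) > E (253/36=7.03) > B (27/13=2.08)
Fill: take D (4 @ 272) → take A (11 @ 216) → take F (18 @ 210) → take 10/14 of C → 114.29; 43/43 used.
Total value = 812.29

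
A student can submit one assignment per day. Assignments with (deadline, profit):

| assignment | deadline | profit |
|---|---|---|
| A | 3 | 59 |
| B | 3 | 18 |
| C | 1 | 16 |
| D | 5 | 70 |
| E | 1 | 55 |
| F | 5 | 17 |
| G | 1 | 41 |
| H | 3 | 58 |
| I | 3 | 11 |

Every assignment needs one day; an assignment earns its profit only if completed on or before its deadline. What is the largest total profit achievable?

259

By profit: D(d5,70), A(d3,59), H(d3,58), E(d1,55), G(d1,41), B(d3,18), F(d5,17), C(d1,16), I(d3,11)
D→slot 5; A→slot 3; H→slot 2; E→slot 1; G skipped; B skipped; F→slot 4; C skipped; I skipped.
Profit = 55 + 58 + 59 + 17 + 70 = 259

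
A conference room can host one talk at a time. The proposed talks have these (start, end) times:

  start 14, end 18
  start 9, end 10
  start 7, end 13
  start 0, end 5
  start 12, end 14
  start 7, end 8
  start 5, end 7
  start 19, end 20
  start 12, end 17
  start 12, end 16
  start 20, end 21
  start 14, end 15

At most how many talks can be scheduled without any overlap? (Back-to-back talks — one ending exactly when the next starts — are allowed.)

8

Order by finish time; keep every interval that doesn't clash with the previous kept one.
Sorted by end: (0,5)  (5,7)  (7,8)  (9,10)  (7,13)  (12,14)  (14,15)  (12,16)  (12,17)  (14,18)  (19,20)  (20,21)
take (0,5); take (5,7); take (7,8); take (9,10); skip (7,13); take (12,14); take (14,15); skip (12,17); take (19,20); take (20,21).
Selected 8 talks.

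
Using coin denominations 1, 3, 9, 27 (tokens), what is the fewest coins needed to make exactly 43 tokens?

43 = 1×27 + 1×9 + 2×3 + 1×1
Total coins = 1 + 1 + 2 + 1 = 5

5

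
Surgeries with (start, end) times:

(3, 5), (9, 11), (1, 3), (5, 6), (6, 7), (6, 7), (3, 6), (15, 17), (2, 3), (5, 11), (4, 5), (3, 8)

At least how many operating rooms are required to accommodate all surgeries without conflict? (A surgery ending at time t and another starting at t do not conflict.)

4

starts: [1, 2, 3, 3, 3, 4, 5, 5, 6, 6, 9, 15]
ends:   [3, 3, 5, 5, 6, 6, 7, 7, 8, 11, 11, 17]
s1→1 s2→2 e3→1 e3→0 s3→1 s3→2 s3→3 s4→4  — peak 4.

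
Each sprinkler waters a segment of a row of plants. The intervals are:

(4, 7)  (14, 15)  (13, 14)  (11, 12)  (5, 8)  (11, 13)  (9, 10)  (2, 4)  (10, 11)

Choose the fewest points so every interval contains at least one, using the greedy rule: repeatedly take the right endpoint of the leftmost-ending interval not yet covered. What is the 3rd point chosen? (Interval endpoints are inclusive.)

Sorted: [2,4] [4,7] [5,8] [9,10] [10,11] [11,12] [11,13] [13,14] [14,15]
{[2,4],[4,7]} hit by 4; {[5,8]} hit by 8; {[9,10],[10,11]} hit by 10; {[11,12],[11,13]} hit by 12; {[13,14],[14,15]} hit by 14.
Points: 4, 8, 10, 12, 14 (5 total).

10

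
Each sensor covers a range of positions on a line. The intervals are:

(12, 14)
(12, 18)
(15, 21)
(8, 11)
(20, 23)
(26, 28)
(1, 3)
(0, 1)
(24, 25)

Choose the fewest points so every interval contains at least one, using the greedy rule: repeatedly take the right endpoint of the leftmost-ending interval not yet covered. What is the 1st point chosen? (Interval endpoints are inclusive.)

By right end: [0,1]  [1,3]  [8,11]  [12,14]  [12,18]  [15,21]  [20,23]  [24,25]  [26,28]
[0,1] uncovered → point at 1; [8,11] uncovered → point at 11; [12,14] uncovered → point at 14; [15,21] uncovered → point at 21; [24,25] uncovered → point at 25; [26,28] uncovered → point at 28.
Points: 1, 11, 14, 21, 25, 28 (6 total).

1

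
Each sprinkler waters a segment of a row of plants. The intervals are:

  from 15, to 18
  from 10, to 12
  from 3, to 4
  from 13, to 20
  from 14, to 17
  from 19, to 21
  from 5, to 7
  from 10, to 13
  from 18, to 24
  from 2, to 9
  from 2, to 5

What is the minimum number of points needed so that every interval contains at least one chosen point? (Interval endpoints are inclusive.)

By right end: [3,4]  [2,5]  [5,7]  [2,9]  [10,12]  [10,13]  [14,17]  [15,18]  [13,20]  [19,21]  [18,24]
[3,4] uncovered → point at 4; [5,7] uncovered → point at 7; [10,12] uncovered → point at 12; [14,17] uncovered → point at 17; [19,21] uncovered → point at 21.
Points: 4, 7, 12, 17, 21 (5 total).

5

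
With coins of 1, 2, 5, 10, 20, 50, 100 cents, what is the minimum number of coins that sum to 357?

357 − 3×100→57 − 1×50→7 − 1×5→2 − 1×2→0
Total coins = 3 + 1 + 1 + 1 = 6

6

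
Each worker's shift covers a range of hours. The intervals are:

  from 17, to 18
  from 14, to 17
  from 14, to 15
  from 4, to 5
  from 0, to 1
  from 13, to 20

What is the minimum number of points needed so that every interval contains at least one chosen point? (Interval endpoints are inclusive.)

By right end: [0,1]  [4,5]  [14,15]  [14,17]  [17,18]  [13,20]
[0,1] uncovered → point at 1; [4,5] uncovered → point at 5; [14,15] uncovered → point at 15; [17,18] uncovered → point at 18.
Points: 1, 5, 15, 18 (4 total).

4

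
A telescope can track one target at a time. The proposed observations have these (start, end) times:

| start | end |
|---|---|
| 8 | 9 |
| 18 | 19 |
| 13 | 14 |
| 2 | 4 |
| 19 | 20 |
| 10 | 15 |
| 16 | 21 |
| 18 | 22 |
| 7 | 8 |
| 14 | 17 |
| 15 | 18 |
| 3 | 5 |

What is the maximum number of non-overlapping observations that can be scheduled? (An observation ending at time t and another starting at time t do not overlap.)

Sort by end time and greedily take each interval whose start is ≥ the last chosen end.
By end time: (2,4), (3,5), (7,8), (8,9), (13,14), (10,15), (14,17), (15,18), (18,19), (19,20), (16,21), (18,22).
Pick (2,4); next start ≥ 4 → (7,8); next start ≥ 8 → (8,9); next start ≥ 9 → (13,14); next start ≥ 14 → (14,17); next start ≥ 17 → (18,19); next start ≥ 19 → (19,20).
Selected 7 observations.

7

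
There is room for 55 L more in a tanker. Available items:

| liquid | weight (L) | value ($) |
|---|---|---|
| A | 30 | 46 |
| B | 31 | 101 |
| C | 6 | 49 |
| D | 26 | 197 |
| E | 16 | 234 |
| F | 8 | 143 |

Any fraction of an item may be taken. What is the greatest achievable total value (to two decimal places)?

615.42

Ratios (sorted): F 17.88, E 14.62, C 8.17, D 7.58, B 3.26, A 1.53
take F (8 @ 143); take E (16 @ 234); take C (6 @ 49); take 25/26 of D → 189.42. Capacity used 55/55.
Total value = 615.42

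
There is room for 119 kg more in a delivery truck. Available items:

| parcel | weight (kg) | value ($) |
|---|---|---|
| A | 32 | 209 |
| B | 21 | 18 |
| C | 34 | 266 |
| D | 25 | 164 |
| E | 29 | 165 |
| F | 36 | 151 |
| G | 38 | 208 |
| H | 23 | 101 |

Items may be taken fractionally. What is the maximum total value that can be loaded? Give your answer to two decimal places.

Sort by value per unit weight and fill in that order.
Ratios (sorted): C 7.82, D 6.56, A 6.53, E 5.69, G 5.47, H 4.39, F 4.19, B 0.86
take C (34 @ 266); take D (25 @ 164); take A (32 @ 209); take 28/29 of E → 159.31. Capacity used 119/119.
Total value = 798.31

798.31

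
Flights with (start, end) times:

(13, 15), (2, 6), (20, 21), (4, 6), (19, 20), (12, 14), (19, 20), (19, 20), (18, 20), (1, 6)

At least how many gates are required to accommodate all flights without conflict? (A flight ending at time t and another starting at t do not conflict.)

Events (time:±→running): 1:+→1 2:+→2 4:+→3 6:-→2 6:-→1 6:-→0 12:+→1 13:+→2 14:-→1 15:-→0 18:+→1 19:+→2 19:+→3 19:+→4 … peak 4.

4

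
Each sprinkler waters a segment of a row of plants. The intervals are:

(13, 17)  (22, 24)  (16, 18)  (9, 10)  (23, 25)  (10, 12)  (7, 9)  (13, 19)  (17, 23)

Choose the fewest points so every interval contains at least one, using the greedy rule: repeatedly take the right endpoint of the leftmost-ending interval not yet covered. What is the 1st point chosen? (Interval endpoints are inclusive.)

Sorted: [7,9] [9,10] [10,12] [13,17] [16,18] [13,19] [17,23] [22,24] [23,25]
{[7,9],[9,10]} hit by 9; {[10,12]} hit by 12; {[13,17],[16,18],[13,19],[17,23]} hit by 17; {[22,24],[23,25]} hit by 24.
Points: 9, 12, 17, 24 (4 total).

9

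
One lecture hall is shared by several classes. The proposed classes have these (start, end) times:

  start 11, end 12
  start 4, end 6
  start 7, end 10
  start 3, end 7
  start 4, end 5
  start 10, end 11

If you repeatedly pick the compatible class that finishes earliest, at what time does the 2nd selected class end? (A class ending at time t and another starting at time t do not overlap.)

10

Order by finish time; keep every interval that doesn't clash with the previous kept one.
Sorted by end: (4,5)  (4,6)  (3,7)  (7,10)  (10,11)  (11,12)
take (4,5); skip (4,6); take (7,10); take (10,11); take (11,12).
Selected: (4,5) (7,10) (10,11) (11,12)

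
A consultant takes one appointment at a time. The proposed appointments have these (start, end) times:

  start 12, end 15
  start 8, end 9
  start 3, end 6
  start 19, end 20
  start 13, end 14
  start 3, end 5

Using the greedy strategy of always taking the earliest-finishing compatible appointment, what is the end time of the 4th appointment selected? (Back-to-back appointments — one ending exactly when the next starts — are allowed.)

Order by finish time; keep every interval that doesn't clash with the previous kept one.
Sorted by end: (3,5)  (3,6)  (8,9)  (13,14)  (12,15)  (19,20)
take (3,5); take (8,9); take (13,14); skip (12,15); take (19,20).
Selected: (3,5) (8,9) (13,14) (19,20)

20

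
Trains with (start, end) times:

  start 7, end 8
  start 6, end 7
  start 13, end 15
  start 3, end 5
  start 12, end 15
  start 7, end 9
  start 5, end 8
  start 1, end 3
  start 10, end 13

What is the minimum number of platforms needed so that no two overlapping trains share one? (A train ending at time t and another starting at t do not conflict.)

Count concurrent intervals with a sweep; the peak is the room count.
starts: [1, 3, 5, 6, 7, 7, 10, 12, 13]
ends:   [3, 5, 7, 8, 8, 9, 13, 15, 15]
s1→1 e3→0 s3→1 e5→0 s5→1 s6→2 e7→1 s7→2 s7→3  — peak 3.

3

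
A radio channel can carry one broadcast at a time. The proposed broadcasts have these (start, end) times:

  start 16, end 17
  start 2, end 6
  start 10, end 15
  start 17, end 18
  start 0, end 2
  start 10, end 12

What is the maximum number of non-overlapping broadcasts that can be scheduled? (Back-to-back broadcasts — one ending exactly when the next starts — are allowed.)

5

Sort by end time and greedily take each interval whose start is ≥ the last chosen end.
Sorted by end: (0,2)  (2,6)  (10,12)  (10,15)  (16,17)  (17,18)
take (0,2); take (2,6); take (10,12); take (16,17); take (17,18).
Selected 5 broadcasts.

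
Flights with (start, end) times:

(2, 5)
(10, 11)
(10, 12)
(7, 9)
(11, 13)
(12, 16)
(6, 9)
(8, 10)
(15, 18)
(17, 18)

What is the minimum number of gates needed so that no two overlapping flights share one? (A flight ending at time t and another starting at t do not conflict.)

Events (time:±→running): 2:+→1 5:-→0 6:+→1 7:+→2 8:+→3 … peak 3.

3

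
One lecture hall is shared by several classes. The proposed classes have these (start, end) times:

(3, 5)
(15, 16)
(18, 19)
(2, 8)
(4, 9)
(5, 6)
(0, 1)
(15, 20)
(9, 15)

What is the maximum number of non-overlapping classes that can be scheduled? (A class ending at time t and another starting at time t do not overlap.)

6

Sorted by end: (0,1)  (3,5)  (5,6)  (2,8)  (4,9)  (9,15)  (15,16)  (18,19)  (15,20)
take (0,1); take (3,5); take (5,6); skip (2,8); take (9,15); take (15,16); take (18,19).
Selected 6 classes.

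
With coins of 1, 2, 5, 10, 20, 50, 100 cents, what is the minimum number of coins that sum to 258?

Greedy: take as many of the largest coin as possible, then repeat with the remainder.
258 − 2×100→58 − 1×50→8 − 1×5→3 − 1×2→1 − 1×1→0
Total coins = 2 + 1 + 1 + 1 + 1 = 6

6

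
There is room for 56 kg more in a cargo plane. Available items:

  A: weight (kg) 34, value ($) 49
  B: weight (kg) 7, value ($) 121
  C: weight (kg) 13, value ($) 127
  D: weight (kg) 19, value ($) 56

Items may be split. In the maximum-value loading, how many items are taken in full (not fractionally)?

Order: B (121/7=17.29) > C (127/13=9.77) > D (56/19=2.95) > A (49/34=1.44)
Fill: take B (7 @ 121) → take C (13 @ 127) → take D (19 @ 56) → take 17/34 of A → 24.50; 56/56 used.
3 item(s) taken whole; one partial (take 17/34 of A).

3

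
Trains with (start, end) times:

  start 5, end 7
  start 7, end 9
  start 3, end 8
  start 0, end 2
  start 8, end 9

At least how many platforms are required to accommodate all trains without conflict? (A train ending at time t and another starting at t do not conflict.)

starts: [0, 3, 5, 7, 8]
ends:   [2, 7, 8, 9, 9]
s0→1 e2→0 s3→1 s5→2  — peak 2.

2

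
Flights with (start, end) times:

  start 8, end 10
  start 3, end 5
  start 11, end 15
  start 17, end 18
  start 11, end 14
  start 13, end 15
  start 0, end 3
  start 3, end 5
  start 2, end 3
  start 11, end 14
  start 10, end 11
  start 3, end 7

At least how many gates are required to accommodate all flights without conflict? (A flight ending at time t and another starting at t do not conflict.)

4

Count concurrent intervals with a sweep; the peak is the room count.
starts: [0, 2, 3, 3, 3, 8, 10, 11, 11, 11, 13, 17]
ends:   [3, 3, 5, 5, 7, 10, 11, 14, 14, 15, 15, 18]
s0→1 s2→2 e3→1 e3→0 s3→1 s3→2 s3→3 e5→2 e5→1 e7→0 s8→1 e10→0 s10→1 e11→0 s11→1 s11→2 s11→3 s13→4  — peak 4.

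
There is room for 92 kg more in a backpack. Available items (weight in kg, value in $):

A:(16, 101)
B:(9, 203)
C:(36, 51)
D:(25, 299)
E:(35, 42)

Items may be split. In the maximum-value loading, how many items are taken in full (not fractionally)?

4

Greedy by value/weight ratio, highest first.
Order: B (203/9=22.56) > D (299/25=11.96) > A (101/16=6.31) > C (51/36=1.42) > E (42/35=1.20)
Fill: take B (9 @ 203) → take D (25 @ 299) → take A (16 @ 101) → take C (36 @ 51) → take 6/35 of E → 7.20; 92/92 used.
4 item(s) taken whole; one partial (take 6/35 of E).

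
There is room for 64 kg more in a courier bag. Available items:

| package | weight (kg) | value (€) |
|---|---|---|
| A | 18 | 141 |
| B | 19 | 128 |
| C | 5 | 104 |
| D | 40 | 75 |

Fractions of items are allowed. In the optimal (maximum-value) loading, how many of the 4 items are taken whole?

Sort by value per unit weight and fill in that order.
Ratios (sorted): C 20.80, A 7.83, B 6.74, D 1.88
take C (5 @ 104); take A (18 @ 141); take B (19 @ 128); take 22/40 of D → 41.25. Capacity used 64/64.
3 item(s) taken whole; one partial (take 22/40 of D).

3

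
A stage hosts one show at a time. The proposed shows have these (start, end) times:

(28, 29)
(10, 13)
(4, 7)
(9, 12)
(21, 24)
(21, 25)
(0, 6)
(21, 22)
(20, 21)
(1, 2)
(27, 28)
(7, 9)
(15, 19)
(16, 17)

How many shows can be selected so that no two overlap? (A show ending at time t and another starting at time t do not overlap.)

By end time: (1,2), (0,6), (4,7), (7,9), (9,12), (10,13), (16,17), (15,19), (20,21), (21,22), (21,24), (21,25), (27,28), (28,29).
Pick (1,2); next start ≥ 2 → (4,7); next start ≥ 7 → (7,9); next start ≥ 9 → (9,12); next start ≥ 12 → (16,17); next start ≥ 17 → (20,21); next start ≥ 21 → (21,22); next start ≥ 22 → (27,28); next start ≥ 28 → (28,29).
Selected 9 shows.

9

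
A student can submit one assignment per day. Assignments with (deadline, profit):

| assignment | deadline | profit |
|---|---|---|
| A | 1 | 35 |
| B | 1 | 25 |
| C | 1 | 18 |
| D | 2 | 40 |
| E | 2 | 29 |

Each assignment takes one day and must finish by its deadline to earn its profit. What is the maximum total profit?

75

Sort by profit descending; place each in the latest free slot ≤ its deadline.
By profit: D(d2,40), A(d1,35), E(d2,29), B(d1,25), C(d1,18)
D→slot 2; A→slot 1; E skipped; B skipped; C skipped.
Profit = 35 + 40 = 75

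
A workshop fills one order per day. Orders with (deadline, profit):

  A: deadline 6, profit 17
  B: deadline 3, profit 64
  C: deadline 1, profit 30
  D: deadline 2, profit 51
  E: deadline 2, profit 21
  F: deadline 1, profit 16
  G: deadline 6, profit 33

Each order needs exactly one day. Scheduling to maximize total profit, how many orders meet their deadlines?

By profit: B(d3,64), D(d2,51), G(d6,33), C(d1,30), E(d2,21), A(d6,17), F(d1,16)
B→slot 3; D→slot 2; G→slot 6; C→slot 1; E skipped; A→slot 5; F skipped.
5 of 7 scheduled.

5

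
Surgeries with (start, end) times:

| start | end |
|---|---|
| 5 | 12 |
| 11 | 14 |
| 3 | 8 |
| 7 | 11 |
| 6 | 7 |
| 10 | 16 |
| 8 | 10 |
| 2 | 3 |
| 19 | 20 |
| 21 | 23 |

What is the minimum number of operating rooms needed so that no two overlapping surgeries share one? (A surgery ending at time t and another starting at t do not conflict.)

3

The answer is the maximum number of intervals overlapping at any instant.
Events (time:±→running): 2:+→1 3:-→0 3:+→1 5:+→2 6:+→3 … peak 3.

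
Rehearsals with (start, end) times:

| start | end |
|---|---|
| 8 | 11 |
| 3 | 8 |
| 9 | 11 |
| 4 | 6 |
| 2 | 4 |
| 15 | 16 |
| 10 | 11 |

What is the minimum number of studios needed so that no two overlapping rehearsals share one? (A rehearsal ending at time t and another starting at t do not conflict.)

Events (time:±→running): 2:+→1 3:+→2 4:-→1 4:+→2 6:-→1 8:-→0 8:+→1 9:+→2 10:+→3 … peak 3.

3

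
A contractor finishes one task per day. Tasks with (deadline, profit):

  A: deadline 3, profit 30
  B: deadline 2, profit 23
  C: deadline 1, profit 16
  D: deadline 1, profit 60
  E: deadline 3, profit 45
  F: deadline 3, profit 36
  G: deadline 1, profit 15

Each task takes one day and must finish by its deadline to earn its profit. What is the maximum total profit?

141

By profit: D(d1,60), E(d3,45), F(d3,36), A(d3,30), B(d2,23), C(d1,16), G(d1,15)
D→slot 1; E→slot 3; F→slot 2; A skipped; B skipped; C skipped; G skipped.
Profit = 60 + 36 + 45 = 141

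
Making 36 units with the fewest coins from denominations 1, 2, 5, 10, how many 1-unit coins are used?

1

36 = 3×10 + 1×5 + 1×1
Count of 1: 1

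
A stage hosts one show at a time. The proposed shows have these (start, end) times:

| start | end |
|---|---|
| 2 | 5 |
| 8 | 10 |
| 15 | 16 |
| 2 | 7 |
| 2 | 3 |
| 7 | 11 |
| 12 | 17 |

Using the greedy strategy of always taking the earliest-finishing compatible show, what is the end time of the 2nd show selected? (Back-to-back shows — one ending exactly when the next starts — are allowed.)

Greedy by earliest finish: after sorting by end time, pick each interval compatible with the last pick.
Sorted by end: (2,3)  (2,5)  (2,7)  (8,10)  (7,11)  (15,16)  (12,17)
take (2,3); take (8,10); take (15,16); skip (12,17).
Selected: (2,3) (8,10) (15,16)

10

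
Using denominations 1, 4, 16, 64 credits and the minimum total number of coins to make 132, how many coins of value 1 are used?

Greedy: take as many of the largest coin as possible, then repeat with the remainder.
132 = 2×64 + 1×4
Count of 1: 0

0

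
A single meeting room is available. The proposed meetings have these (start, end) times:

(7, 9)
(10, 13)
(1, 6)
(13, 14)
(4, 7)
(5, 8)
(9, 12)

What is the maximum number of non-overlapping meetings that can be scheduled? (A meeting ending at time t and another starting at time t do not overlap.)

Sort by end time and greedily take each interval whose start is ≥ the last chosen end.
By end time: (1,6), (4,7), (5,8), (7,9), (9,12), (10,13), (13,14).
Pick (1,6); next start ≥ 6 → (7,9); next start ≥ 9 → (9,12); next start ≥ 12 → (13,14).
Selected 4 meetings.

4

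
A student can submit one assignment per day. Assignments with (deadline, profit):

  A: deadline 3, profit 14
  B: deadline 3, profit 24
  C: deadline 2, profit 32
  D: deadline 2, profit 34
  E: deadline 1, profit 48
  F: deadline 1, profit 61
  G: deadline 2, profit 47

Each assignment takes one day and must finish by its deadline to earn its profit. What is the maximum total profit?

Take jobs in profit order; each goes to the latest open slot no later than its deadline.
Profit order: F=61 E=48 G=47 D=34 C=32 B=24 A=14
Assign: F→slot 1, E skipped, G→slot 2, D skipped, C skipped, B→slot 3, A skipped.
Slots: [1:F] [2:G] [3:B]
Profit = 61 + 47 + 24 = 132

132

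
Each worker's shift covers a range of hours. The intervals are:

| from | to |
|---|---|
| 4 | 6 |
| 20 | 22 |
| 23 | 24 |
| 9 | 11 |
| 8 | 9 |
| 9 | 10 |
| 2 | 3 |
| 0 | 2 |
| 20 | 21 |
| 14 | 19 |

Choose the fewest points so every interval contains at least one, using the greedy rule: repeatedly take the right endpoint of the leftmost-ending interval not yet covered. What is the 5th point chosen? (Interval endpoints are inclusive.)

By right end: [0,2]  [2,3]  [4,6]  [8,9]  [9,10]  [9,11]  [14,19]  [20,21]  [20,22]  [23,24]
[0,2] uncovered → point at 2; [4,6] uncovered → point at 6; [8,9] uncovered → point at 9; [14,19] uncovered → point at 19; [20,21] uncovered → point at 21; [23,24] uncovered → point at 24.
Points: 2, 6, 9, 19, 21, 24 (6 total).

21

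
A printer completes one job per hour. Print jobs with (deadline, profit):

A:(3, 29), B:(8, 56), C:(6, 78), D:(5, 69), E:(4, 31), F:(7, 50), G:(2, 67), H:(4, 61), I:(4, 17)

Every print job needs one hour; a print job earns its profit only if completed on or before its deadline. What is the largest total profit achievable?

Sort by profit descending; place each in the latest free slot ≤ its deadline.
By profit: C(d6,78), D(d5,69), G(d2,67), H(d4,61), B(d8,56), F(d7,50), E(d4,31), A(d3,29), I(d4,17)
C→slot 6; D→slot 5; G→slot 2; H→slot 4; B→slot 8; F→slot 7; E→slot 3; A→slot 1; I skipped.
Profit = 29 + 67 + 31 + 61 + 69 + 78 + 50 + 56 = 441

441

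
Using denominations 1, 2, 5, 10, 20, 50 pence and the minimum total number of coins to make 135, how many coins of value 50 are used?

2

Use the largest denomination that fits, subtract, and repeat.
135 − 2×50→35 − 1×20→15 − 1×10→5 − 1×5→0
Count of 50: 2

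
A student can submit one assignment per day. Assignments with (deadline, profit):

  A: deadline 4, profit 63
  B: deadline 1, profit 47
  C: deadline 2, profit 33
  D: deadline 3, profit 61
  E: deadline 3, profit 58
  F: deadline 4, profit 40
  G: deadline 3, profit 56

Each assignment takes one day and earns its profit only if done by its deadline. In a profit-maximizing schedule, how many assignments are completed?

4

Take jobs in profit order; each goes to the latest open slot no later than its deadline.
By profit: A(d4,63), D(d3,61), E(d3,58), G(d3,56), B(d1,47), F(d4,40), C(d2,33)
A→slot 4; D→slot 3; E→slot 2; G→slot 1; B skipped; F skipped; C skipped.
4 of 7 scheduled.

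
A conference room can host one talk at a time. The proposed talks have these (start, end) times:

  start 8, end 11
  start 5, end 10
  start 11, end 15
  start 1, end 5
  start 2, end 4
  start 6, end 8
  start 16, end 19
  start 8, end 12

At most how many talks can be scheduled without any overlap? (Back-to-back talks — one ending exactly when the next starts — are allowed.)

5

Sort by end time and greedily take each interval whose start is ≥ the last chosen end.
Sorted by end: (2,4)  (1,5)  (6,8)  (5,10)  (8,11)  (8,12)  (11,15)  (16,19)
take (2,4); take (6,8); skip (5,10); take (8,11); take (11,15); take (16,19).
Selected 5 talks.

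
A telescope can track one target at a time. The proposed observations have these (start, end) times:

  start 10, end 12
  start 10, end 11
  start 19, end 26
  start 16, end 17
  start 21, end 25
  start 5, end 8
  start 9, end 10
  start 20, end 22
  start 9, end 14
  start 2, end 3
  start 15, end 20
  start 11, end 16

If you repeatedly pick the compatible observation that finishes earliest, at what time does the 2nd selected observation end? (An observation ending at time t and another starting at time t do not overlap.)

Greedy by earliest finish: after sorting by end time, pick each interval compatible with the last pick.
By end time: (2,3), (5,8), (9,10), (10,11), (10,12), (9,14), (11,16), (16,17), (15,20), (20,22), (21,25), (19,26).
Pick (2,3); next start ≥ 3 → (5,8); next start ≥ 8 → (9,10); next start ≥ 10 → (10,11); next start ≥ 11 → (11,16); next start ≥ 16 → (16,17); next start ≥ 17 → (20,22).
Selected: (2,3) (5,8) (9,10) (10,11) (11,16) (16,17) (20,22)

8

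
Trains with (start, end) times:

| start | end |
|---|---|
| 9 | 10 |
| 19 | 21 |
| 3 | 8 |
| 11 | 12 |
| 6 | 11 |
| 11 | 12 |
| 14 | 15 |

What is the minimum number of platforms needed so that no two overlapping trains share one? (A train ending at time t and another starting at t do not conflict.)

Events (time:±→running): 3:+→1 6:+→2 … peak 2.

2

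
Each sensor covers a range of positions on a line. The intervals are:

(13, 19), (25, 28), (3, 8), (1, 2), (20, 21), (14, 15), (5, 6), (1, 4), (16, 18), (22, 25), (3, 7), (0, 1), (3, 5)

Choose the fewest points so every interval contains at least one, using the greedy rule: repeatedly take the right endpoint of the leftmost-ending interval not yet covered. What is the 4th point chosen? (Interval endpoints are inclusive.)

18

By right end: [0,1]  [1,2]  [1,4]  [3,5]  [5,6]  [3,7]  [3,8]  [14,15]  [16,18]  [13,19]  [20,21]  [22,25]  [25,28]
[0,1] uncovered → point at 1; [3,5] uncovered → point at 5; [14,15] uncovered → point at 15; [16,18] uncovered → point at 18; [20,21] uncovered → point at 21; [22,25] uncovered → point at 25.
Points: 1, 5, 15, 18, 21, 25 (6 total).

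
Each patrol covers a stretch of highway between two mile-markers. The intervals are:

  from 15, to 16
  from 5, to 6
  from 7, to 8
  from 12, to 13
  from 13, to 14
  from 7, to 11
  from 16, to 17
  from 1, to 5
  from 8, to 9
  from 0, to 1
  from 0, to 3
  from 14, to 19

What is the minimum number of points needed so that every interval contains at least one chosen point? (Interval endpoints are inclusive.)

By right end: [0,1]  [0,3]  [1,5]  [5,6]  [7,8]  [8,9]  [7,11]  [12,13]  [13,14]  [15,16]  [16,17]  [14,19]
[0,1] uncovered → point at 1; [5,6] uncovered → point at 6; [7,8] uncovered → point at 8; [12,13] uncovered → point at 13; [15,16] uncovered → point at 16.
Points: 1, 6, 8, 13, 16 (5 total).

5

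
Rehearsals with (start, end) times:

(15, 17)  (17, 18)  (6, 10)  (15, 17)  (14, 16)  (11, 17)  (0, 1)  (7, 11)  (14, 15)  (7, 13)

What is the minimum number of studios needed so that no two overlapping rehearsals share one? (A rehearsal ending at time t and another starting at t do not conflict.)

Count concurrent intervals with a sweep; the peak is the room count.
Events (time:±→running): 0:+→1 1:-→0 6:+→1 7:+→2 7:+→3 10:-→2 11:-→1 11:+→2 13:-→1 14:+→2 14:+→3 15:-→2 15:+→3 15:+→4 … peak 4.

4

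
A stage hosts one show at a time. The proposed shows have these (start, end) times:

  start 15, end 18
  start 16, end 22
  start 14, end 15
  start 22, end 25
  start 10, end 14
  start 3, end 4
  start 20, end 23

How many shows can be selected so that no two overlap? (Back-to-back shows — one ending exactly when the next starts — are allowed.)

5

Greedy by earliest finish: after sorting by end time, pick each interval compatible with the last pick.
Sorted by end: (3,4)  (10,14)  (14,15)  (15,18)  (16,22)  (20,23)  (22,25)
take (3,4); take (10,14); take (14,15); take (15,18); take (20,23).
Selected 5 shows.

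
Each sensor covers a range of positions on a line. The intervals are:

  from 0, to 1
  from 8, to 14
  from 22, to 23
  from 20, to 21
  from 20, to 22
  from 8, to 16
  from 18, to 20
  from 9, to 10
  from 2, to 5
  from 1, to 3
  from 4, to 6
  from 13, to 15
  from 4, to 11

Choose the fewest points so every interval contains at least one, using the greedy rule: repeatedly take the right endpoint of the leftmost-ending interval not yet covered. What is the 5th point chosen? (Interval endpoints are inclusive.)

20

Sort by right endpoint; whenever an interval is uncovered, place a point at its right end.
Sorted: [0,1] [1,3] [2,5] [4,6] [9,10] [4,11] [8,14] [13,15] [8,16] [18,20] [20,21] [20,22] [22,23]
{[0,1],[1,3]} hit by 1; {[2,5],[4,6]} hit by 5; {[9,10],[4,11],[8,14]} hit by 10; {[13,15],[8,16]} hit by 15; {[18,20],[20,21],[20,22]} hit by 20; {[22,23]} hit by 23.
Points: 1, 5, 10, 15, 20, 23 (6 total).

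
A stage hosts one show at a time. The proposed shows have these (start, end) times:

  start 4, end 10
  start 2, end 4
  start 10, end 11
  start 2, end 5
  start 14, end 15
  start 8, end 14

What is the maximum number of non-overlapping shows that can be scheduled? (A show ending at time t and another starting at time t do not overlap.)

4

Sorted by end: (2,4)  (2,5)  (4,10)  (10,11)  (8,14)  (14,15)
take (2,4); skip (2,5); take (4,10); take (10,11); take (14,15).
Selected 4 shows.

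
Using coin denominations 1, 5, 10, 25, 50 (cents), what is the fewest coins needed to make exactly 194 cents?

10

194 = 3×50 + 1×25 + 1×10 + 1×5 + 4×1
Total coins = 3 + 1 + 1 + 1 + 4 = 10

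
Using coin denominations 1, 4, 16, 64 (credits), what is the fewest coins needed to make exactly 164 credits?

5

164 − 2×64→36 − 2×16→4 − 1×4→0
Total coins = 2 + 2 + 1 = 5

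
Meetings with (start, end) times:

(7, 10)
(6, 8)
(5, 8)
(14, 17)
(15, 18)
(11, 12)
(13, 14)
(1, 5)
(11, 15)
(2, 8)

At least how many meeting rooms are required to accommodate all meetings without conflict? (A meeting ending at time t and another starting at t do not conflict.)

4

Events (time:±→running): 1:+→1 2:+→2 5:-→1 5:+→2 6:+→3 7:+→4 … peak 4.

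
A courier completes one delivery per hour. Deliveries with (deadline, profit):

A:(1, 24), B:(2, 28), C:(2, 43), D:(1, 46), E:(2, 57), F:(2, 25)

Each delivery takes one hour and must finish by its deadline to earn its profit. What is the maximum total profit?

103

Take jobs in profit order; each goes to the latest open slot no later than its deadline.
By profit: E(d2,57), D(d1,46), C(d2,43), B(d2,28), F(d2,25), A(d1,24)
E→slot 2; D→slot 1; C skipped; B skipped; F skipped; A skipped.
Profit = 46 + 57 = 103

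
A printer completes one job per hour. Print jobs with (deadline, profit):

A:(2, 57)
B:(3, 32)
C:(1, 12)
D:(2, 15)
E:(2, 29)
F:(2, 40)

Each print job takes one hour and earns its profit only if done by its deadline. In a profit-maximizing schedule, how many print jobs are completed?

Sort by profit descending; place each in the latest free slot ≤ its deadline.
Profit order: A=57 F=40 B=32 E=29 D=15 C=12
Assign: A→slot 2, F→slot 1, B→slot 3, E skipped, D skipped, C skipped.
Slots: [1:F] [2:A] [3:B]
3 of 6 scheduled.

3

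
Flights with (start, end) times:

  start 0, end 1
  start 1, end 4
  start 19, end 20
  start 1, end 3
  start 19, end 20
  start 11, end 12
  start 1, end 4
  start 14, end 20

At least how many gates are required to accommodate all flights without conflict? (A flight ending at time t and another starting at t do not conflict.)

3

starts: [0, 1, 1, 1, 11, 14, 19, 19]
ends:   [1, 3, 4, 4, 12, 20, 20, 20]
s0→1 e1→0 s1→1 s1→2 s1→3  — peak 3.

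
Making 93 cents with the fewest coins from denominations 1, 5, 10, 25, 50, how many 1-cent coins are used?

Use the largest denomination that fits, subtract, and repeat.
93 − 1×50→43 − 1×25→18 − 1×10→8 − 1×5→3 − 3×1→0
Count of 1: 3

3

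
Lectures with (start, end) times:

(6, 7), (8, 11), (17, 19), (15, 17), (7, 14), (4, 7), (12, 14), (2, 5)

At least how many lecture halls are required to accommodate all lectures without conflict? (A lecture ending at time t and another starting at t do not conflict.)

2

The answer is the maximum number of intervals overlapping at any instant.
Events (time:±→running): 2:+→1 4:+→2 … peak 2.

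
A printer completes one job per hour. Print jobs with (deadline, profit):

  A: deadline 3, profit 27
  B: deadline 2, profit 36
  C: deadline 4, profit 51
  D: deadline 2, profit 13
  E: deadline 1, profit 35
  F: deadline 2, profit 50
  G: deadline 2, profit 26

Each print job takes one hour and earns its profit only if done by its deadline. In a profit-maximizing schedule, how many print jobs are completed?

Sort by profit descending; place each in the latest free slot ≤ its deadline.
Profit order: C=51 F=50 B=36 E=35 A=27 G=26 D=13
Assign: C→slot 4, F→slot 2, B→slot 1, E skipped, A→slot 3, G skipped, D skipped.
Slots: [1:B] [2:F] [3:A] [4:C]
4 of 7 scheduled.

4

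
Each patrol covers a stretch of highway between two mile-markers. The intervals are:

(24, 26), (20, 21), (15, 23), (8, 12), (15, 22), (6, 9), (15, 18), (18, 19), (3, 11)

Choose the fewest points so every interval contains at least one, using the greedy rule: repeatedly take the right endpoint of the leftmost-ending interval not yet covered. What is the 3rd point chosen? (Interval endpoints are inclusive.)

21

Process intervals by earliest right end; each time one isn't hit yet, stab at its right endpoint.
Sorted: [6,9] [3,11] [8,12] [15,18] [18,19] [20,21] [15,22] [15,23] [24,26]
{[6,9],[3,11],[8,12]} hit by 9; {[15,18],[18,19]} hit by 18; {[20,21],[15,22],[15,23]} hit by 21; {[24,26]} hit by 26.
Points: 9, 18, 21, 26 (4 total).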